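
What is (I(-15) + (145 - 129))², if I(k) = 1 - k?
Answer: 1024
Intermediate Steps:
(I(-15) + (145 - 129))² = ((1 - 1*(-15)) + (145 - 129))² = ((1 + 15) + 16)² = (16 + 16)² = 32² = 1024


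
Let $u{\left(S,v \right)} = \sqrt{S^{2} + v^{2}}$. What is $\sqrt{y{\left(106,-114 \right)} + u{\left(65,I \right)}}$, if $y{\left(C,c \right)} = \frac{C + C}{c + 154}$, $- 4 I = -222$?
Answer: $\frac{\sqrt{530 + 50 \sqrt{29221}}}{10} \approx 9.5274$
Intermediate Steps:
$I = \frac{111}{2}$ ($I = \left(- \frac{1}{4}\right) \left(-222\right) = \frac{111}{2} \approx 55.5$)
$y{\left(C,c \right)} = \frac{2 C}{154 + c}$
$\sqrt{y{\left(106,-114 \right)} + u{\left(65,I \right)}} = \sqrt{2 \cdot 106 \frac{1}{154 - 114} + \sqrt{65^{2} + \left(\frac{111}{2}\right)^{2}}} = \sqrt{2 \cdot 106 \cdot \frac{1}{40} + \sqrt{4225 + \frac{12321}{4}}} = \sqrt{2 \cdot 106 \cdot \frac{1}{40} + \sqrt{\frac{29221}{4}}} = \sqrt{\frac{53}{10} + \frac{\sqrt{29221}}{2}}$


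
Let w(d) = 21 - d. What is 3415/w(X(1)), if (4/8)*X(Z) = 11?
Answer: -3415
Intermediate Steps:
X(Z) = 22 (X(Z) = 2*11 = 22)
3415/w(X(1)) = 3415/(21 - 1*22) = 3415/(21 - 22) = 3415/(-1) = 3415*(-1) = -3415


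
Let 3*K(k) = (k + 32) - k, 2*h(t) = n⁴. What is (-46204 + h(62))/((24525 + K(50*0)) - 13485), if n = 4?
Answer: -34557/8288 ≈ -4.1695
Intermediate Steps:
h(t) = 128 (h(t) = (½)*4⁴ = (½)*256 = 128)
K(k) = 32/3 (K(k) = ((k + 32) - k)/3 = ((32 + k) - k)/3 = (⅓)*32 = 32/3)
(-46204 + h(62))/((24525 + K(50*0)) - 13485) = (-46204 + 128)/((24525 + 32/3) - 13485) = -46076/(73607/3 - 13485) = -46076/33152/3 = -46076*3/33152 = -34557/8288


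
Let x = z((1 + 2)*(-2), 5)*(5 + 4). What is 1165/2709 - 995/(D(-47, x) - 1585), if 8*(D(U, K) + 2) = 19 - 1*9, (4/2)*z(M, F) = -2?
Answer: 18171415/17183187 ≈ 1.0575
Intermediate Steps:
z(M, F) = -1 (z(M, F) = (½)*(-2) = -1)
x = -9 (x = -(5 + 4) = -1*9 = -9)
D(U, K) = -¾ (D(U, K) = -2 + (19 - 1*9)/8 = -2 + (19 - 9)/8 = -2 + (⅛)*10 = -2 + 5/4 = -¾)
1165/2709 - 995/(D(-47, x) - 1585) = 1165/2709 - 995/(-¾ - 1585) = 1165*(1/2709) - 995/(-6343/4) = 1165/2709 - 995*(-4/6343) = 1165/2709 + 3980/6343 = 18171415/17183187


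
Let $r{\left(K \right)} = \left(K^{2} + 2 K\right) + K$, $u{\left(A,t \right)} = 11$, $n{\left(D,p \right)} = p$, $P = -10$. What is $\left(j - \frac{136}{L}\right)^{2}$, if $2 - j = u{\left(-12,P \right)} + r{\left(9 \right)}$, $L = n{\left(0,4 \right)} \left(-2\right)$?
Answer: $10000$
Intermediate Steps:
$r{\left(K \right)} = K^{2} + 3 K$
$L = -8$ ($L = 4 \left(-2\right) = -8$)
$j = -117$ ($j = 2 - \left(11 + 9 \left(3 + 9\right)\right) = 2 - \left(11 + 9 \cdot 12\right) = 2 - \left(11 + 108\right) = 2 - 119 = -117$)
$\left(j - \frac{136}{L}\right)^{2} = \left(-117 - \frac{136}{-8}\right)^{2} = \left(-117 - -17\right)^{2} = \left(-117 + 17\right)^{2} = \left(-100\right)^{2} = 10000$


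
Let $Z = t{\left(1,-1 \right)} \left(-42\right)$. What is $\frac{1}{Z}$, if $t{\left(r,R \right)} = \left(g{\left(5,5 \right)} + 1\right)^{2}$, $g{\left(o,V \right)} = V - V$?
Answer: $- \frac{1}{42} \approx -0.02381$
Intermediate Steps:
$g{\left(o,V \right)} = 0$
$t{\left(r,R \right)} = 1$ ($t{\left(r,R \right)} = \left(0 + 1\right)^{2} = 1^{2} = 1$)
$Z = -42$ ($Z = 1 \left(-42\right) = -42$)
$\frac{1}{Z} = \frac{1}{-42} = - \frac{1}{42}$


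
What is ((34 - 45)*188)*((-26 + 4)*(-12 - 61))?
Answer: -3321208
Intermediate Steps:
((34 - 45)*188)*((-26 + 4)*(-12 - 61)) = (-11*188)*(-22*(-73)) = -2068*1606 = -3321208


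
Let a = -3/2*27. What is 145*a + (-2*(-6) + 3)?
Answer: -11715/2 ≈ -5857.5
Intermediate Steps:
a = -81/2 (a = -3*½*27 = -3/2*27 = -81/2 ≈ -40.500)
145*a + (-2*(-6) + 3) = 145*(-81/2) + (-2*(-6) + 3) = -11745/2 + (12 + 3) = -11745/2 + 15 = -11715/2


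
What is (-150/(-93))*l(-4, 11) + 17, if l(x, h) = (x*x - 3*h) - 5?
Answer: -573/31 ≈ -18.484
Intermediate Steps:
l(x, h) = -5 + x² - 3*h (l(x, h) = (x² - 3*h) - 5 = -5 + x² - 3*h)
(-150/(-93))*l(-4, 11) + 17 = (-150/(-93))*(-5 + (-4)² - 3*11) + 17 = (-150*(-1/93))*(-5 + 16 - 33) + 17 = (50/31)*(-22) + 17 = -1100/31 + 17 = -573/31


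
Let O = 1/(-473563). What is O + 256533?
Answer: 121484537078/473563 ≈ 2.5653e+5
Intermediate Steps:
O = -1/473563 ≈ -2.1117e-6
O + 256533 = -1/473563 + 256533 = 121484537078/473563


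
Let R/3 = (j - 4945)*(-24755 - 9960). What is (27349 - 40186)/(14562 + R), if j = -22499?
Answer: -4279/952723314 ≈ -4.4913e-6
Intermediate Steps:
R = 2858155380 (R = 3*((-22499 - 4945)*(-24755 - 9960)) = 3*(-27444*(-34715)) = 3*952718460 = 2858155380)
(27349 - 40186)/(14562 + R) = (27349 - 40186)/(14562 + 2858155380) = -12837/2858169942 = -12837*1/2858169942 = -4279/952723314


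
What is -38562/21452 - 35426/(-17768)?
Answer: 9348617/47644892 ≈ 0.19621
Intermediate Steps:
-38562/21452 - 35426/(-17768) = -38562*1/21452 - 35426*(-1/17768) = -19281/10726 + 17713/8884 = 9348617/47644892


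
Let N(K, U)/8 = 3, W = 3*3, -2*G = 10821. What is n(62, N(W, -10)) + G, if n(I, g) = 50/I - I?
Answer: -339245/62 ≈ -5471.7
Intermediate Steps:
G = -10821/2 (G = -½*10821 = -10821/2 ≈ -5410.5)
W = 9
N(K, U) = 24 (N(K, U) = 8*3 = 24)
n(I, g) = -I + 50/I
n(62, N(W, -10)) + G = (-1*62 + 50/62) - 10821/2 = (-62 + 50*(1/62)) - 10821/2 = (-62 + 25/31) - 10821/2 = -1897/31 - 10821/2 = -339245/62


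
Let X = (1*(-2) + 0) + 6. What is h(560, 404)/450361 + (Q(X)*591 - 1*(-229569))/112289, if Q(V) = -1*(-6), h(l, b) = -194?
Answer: 104964120449/50570586329 ≈ 2.0756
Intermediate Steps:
X = 4 (X = (-2 + 0) + 6 = -2 + 6 = 4)
Q(V) = 6
h(560, 404)/450361 + (Q(X)*591 - 1*(-229569))/112289 = -194/450361 + (6*591 - 1*(-229569))/112289 = -194*1/450361 + (3546 + 229569)*(1/112289) = -194/450361 + 233115*(1/112289) = -194/450361 + 233115/112289 = 104964120449/50570586329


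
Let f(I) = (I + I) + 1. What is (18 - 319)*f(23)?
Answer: -14147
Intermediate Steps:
f(I) = 1 + 2*I (f(I) = 2*I + 1 = 1 + 2*I)
(18 - 319)*f(23) = (18 - 319)*(1 + 2*23) = -301*(1 + 46) = -301*47 = -14147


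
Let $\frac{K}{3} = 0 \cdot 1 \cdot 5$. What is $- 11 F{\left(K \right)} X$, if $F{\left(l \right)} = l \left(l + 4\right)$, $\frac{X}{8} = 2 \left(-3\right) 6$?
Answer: $0$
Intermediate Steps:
$X = -288$ ($X = 8 \cdot 2 \left(-3\right) 6 = 8 \left(\left(-6\right) 6\right) = 8 \left(-36\right) = -288$)
$K = 0$ ($K = 3 \cdot 0 \cdot 1 \cdot 5 = 3 \cdot 0 \cdot 5 = 3 \cdot 0 = 0$)
$F{\left(l \right)} = l \left(4 + l\right)$
$- 11 F{\left(K \right)} X = - 11 \cdot 0 \left(4 + 0\right) \left(-288\right) = - 11 \cdot 0 \cdot 4 \left(-288\right) = \left(-11\right) 0 \left(-288\right) = 0 \left(-288\right) = 0$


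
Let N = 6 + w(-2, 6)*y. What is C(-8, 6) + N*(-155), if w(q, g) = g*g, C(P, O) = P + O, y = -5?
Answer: 26968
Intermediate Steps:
C(P, O) = O + P
w(q, g) = g²
N = -174 (N = 6 + 6²*(-5) = 6 + 36*(-5) = 6 - 180 = -174)
C(-8, 6) + N*(-155) = (6 - 8) - 174*(-155) = -2 + 26970 = 26968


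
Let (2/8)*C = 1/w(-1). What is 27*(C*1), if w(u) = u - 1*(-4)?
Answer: 36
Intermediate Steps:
w(u) = 4 + u (w(u) = u + 4 = 4 + u)
C = 4/3 (C = 4/(4 - 1) = 4/3 ≈ 1.3333)
27*(C*1) = 27*((4/3)*1) = 27*(4/3) = 36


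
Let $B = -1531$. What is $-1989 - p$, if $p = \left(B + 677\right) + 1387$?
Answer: $-2522$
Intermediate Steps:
$p = 533$ ($p = \left(-1531 + 677\right) + 1387 = -854 + 1387 = 533$)
$-1989 - p = -1989 - 533 = -2522$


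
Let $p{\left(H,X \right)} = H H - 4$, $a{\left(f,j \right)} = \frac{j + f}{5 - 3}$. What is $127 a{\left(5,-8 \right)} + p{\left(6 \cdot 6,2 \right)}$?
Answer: $\frac{2203}{2} \approx 1101.5$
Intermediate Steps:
$a{\left(f,j \right)} = \frac{f}{2} + \frac{j}{2}$ ($a{\left(f,j \right)} = \frac{f + j}{2} = \left(f + j\right) \frac{1}{2} = \frac{f}{2} + \frac{j}{2}$)
$p{\left(H,X \right)} = -4 + H^{2}$ ($p{\left(H,X \right)} = H^{2} - 4 = -4 + H^{2}$)
$127 a{\left(5,-8 \right)} + p{\left(6 \cdot 6,2 \right)} = 127 \left(\frac{1}{2} \cdot 5 + \frac{1}{2} \left(-8\right)\right) - \left(4 - \left(6 \cdot 6\right)^{2}\right) = 127 \left(\frac{5}{2} - 4\right) - \left(4 - 36^{2}\right) = 127 \left(- \frac{3}{2}\right) + \left(-4 + 1296\right) = - \frac{381}{2} + 1292 = \frac{2203}{2}$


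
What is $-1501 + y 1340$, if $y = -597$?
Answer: $-801481$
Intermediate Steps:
$-1501 + y 1340 = -1501 - 799980 = -801481$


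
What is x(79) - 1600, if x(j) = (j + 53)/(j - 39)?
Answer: -15967/10 ≈ -1596.7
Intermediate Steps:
x(j) = (53 + j)/(-39 + j)
x(79) - 1600 = (53 + 79)/(-39 + 79) - 1600 = 132/40 - 1600 = (1/40)*132 - 1600 = 33/10 - 1600 = -15967/10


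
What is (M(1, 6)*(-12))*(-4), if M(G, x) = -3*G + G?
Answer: -96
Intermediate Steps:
M(G, x) = -2*G
(M(1, 6)*(-12))*(-4) = (-2*1*(-12))*(-4) = -2*(-12)*(-4) = 24*(-4) = -96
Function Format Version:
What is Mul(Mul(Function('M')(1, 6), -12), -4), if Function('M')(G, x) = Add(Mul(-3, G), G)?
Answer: -96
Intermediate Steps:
Function('M')(G, x) = Mul(-2, G)
Mul(Mul(Function('M')(1, 6), -12), -4) = Mul(Mul(Mul(-2, 1), -12), -4) = Mul(Mul(-2, -12), -4) = Mul(24, -4) = -96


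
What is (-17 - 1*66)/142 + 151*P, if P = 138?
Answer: 2958913/142 ≈ 20837.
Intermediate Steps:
(-17 - 1*66)/142 + 151*P = (-17 - 1*66)/142 + 151*138 = (-17 - 66)*(1/142) + 20838 = -83*1/142 + 20838 = -83/142 + 20838 = 2958913/142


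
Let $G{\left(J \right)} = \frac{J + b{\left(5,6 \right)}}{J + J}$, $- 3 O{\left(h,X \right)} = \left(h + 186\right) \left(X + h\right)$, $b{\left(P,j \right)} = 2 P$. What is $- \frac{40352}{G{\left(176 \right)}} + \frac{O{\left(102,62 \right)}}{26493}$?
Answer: $- \frac{62717826176}{821283} \approx -76366.0$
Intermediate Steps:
$O{\left(h,X \right)} = - \frac{\left(186 + h\right) \left(X + h\right)}{3}$ ($O{\left(h,X \right)} = - \frac{\left(h + 186\right) \left(X + h\right)}{3} = - \frac{\left(186 + h\right) \left(X + h\right)}{3}$)
$G{\left(J \right)} = \frac{10 + J}{2 J}$ ($G{\left(J \right)} = \frac{J + 2 \cdot 5}{J + J} = \frac{J + 10}{2 J} = \left(10 + J\right) \frac{1}{2 J} = \frac{10 + J}{2 J}$)
$- \frac{40352}{G{\left(176 \right)}} + \frac{O{\left(102,62 \right)}}{26493} = - \frac{40352}{\frac{1}{2} \cdot \frac{1}{176} \left(10 + 176\right)} + \frac{\left(-62\right) 62 - 6324 - \frac{102^{2}}{3} - \frac{62}{3} \cdot 102}{26493} = - \frac{40352}{\frac{1}{2} \cdot \frac{1}{176} \cdot 186} + \left(-3844 - 6324 - 3468 - 2108\right) \frac{1}{26493} = - \frac{40352}{\frac{93}{176}} + \left(-3844 - 6324 - 3468 - 2108\right) \frac{1}{26493} = \left(-40352\right) \frac{176}{93} - \frac{5248}{8831} = - \frac{7101952}{93} - \frac{5248}{8831} = - \frac{62717826176}{821283}$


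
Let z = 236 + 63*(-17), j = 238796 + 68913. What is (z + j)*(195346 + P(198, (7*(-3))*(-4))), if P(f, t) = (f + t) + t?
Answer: 60058924288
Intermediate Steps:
j = 307709
z = -835 (z = 236 - 1071 = -835)
P(f, t) = f + 2*t
(z + j)*(195346 + P(198, (7*(-3))*(-4))) = (-835 + 307709)*(195346 + (198 + 2*((7*(-3))*(-4)))) = 306874*(195346 + (198 + 2*(-21*(-4)))) = 306874*(195346 + (198 + 2*84)) = 306874*(195346 + (198 + 168)) = 306874*(195346 + 366) = 306874*195712 = 60058924288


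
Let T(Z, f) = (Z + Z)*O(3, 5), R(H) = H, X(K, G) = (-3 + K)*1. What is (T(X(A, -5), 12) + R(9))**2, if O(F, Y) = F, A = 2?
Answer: 9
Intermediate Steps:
X(K, G) = -3 + K
T(Z, f) = 6*Z (T(Z, f) = (Z + Z)*3 = (2*Z)*3 = 6*Z)
(T(X(A, -5), 12) + R(9))**2 = (6*(-3 + 2) + 9)**2 = (6*(-1) + 9)**2 = (-6 + 9)**2 = 3**2 = 9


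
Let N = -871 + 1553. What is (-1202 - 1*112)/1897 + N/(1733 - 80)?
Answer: -878288/3135741 ≈ -0.28009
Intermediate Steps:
N = 682
(-1202 - 1*112)/1897 + N/(1733 - 80) = (-1202 - 1*112)/1897 + 682/(1733 - 80) = (-1202 - 112)*(1/1897) + 682/1653 = -1314*1/1897 + 682*(1/1653) = -1314/1897 + 682/1653 = -878288/3135741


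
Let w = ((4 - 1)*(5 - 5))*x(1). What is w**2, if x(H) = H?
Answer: 0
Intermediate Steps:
w = 0 (w = ((4 - 1)*(5 - 5))*1 = (3*0)*1 = 0*1 = 0)
w**2 = 0**2 = 0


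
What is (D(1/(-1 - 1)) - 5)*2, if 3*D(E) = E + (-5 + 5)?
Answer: -31/3 ≈ -10.333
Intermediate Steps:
D(E) = E/3 (D(E) = (E + (-5 + 5))/3 = (E + 0)/3 = E/3)
(D(1/(-1 - 1)) - 5)*2 = (1/(3*(-1 - 1)) - 5)*2 = ((⅓)/(-2) - 5)*2 = ((⅓)*(-½) - 5)*2 = (-⅙ - 5)*2 = -31/6*2 = -31/3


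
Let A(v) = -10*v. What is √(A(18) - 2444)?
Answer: 8*I*√41 ≈ 51.225*I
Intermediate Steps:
√(A(18) - 2444) = √(-10*18 - 2444) = √(-180 - 2444) = √(-2624) = 8*I*√41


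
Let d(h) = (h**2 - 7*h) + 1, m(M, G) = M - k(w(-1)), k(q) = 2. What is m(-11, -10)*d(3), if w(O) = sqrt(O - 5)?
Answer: 143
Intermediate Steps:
w(O) = sqrt(-5 + O)
m(M, G) = -2 + M (m(M, G) = M - 1*2 = M - 2 = -2 + M)
d(h) = 1 + h**2 - 7*h
m(-11, -10)*d(3) = (-2 - 11)*(1 + 3**2 - 7*3) = -13*(1 + 9 - 21) = -13*(-11) = 143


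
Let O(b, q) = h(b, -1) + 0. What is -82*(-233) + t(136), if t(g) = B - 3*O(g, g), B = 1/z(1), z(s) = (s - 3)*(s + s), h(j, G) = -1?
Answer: 76435/4 ≈ 19109.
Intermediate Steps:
z(s) = 2*s*(-3 + s) (z(s) = (-3 + s)*(2*s) = 2*s*(-3 + s))
O(b, q) = -1 (O(b, q) = -1 + 0 = -1)
B = -1/4 (B = 1/(2*1*(-3 + 1)) = 1/(2*1*(-2)) = 1/(-4) = -1/4 ≈ -0.25000)
t(g) = 11/4 (t(g) = -1/4 - 3*(-1) = -1/4 + 3 = 11/4)
-82*(-233) + t(136) = -82*(-233) + 11/4 = 19106 + 11/4 = 76435/4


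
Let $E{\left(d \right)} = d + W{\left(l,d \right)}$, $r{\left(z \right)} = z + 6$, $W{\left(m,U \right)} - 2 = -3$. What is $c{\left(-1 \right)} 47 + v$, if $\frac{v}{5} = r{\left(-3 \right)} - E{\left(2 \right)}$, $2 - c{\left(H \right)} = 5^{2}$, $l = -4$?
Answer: $-1071$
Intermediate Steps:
$W{\left(m,U \right)} = -1$ ($W{\left(m,U \right)} = 2 - 3 = -1$)
$c{\left(H \right)} = -23$ ($c{\left(H \right)} = 2 - 5^{2} = 2 - 25 = -23$)
$r{\left(z \right)} = 6 + z$
$E{\left(d \right)} = -1 + d$ ($E{\left(d \right)} = d - 1 = -1 + d$)
$v = 10$ ($v = 5 \left(\left(6 - 3\right) - \left(-1 + 2\right)\right) = 5 \left(3 - 1\right) = 5 \cdot 2 = 10$)
$c{\left(-1 \right)} 47 + v = \left(-23\right) 47 + 10 = -1081 + 10 = -1071$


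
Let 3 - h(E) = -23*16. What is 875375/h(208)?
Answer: 875375/371 ≈ 2359.5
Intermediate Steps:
h(E) = 371 (h(E) = 3 - (-23)*16 = 3 - 1*(-368) = 3 + 368 = 371)
875375/h(208) = 875375/371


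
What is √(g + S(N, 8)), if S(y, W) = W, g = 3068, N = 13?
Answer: 2*√769 ≈ 55.462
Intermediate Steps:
√(g + S(N, 8)) = √(3068 + 8) = √3076 = 2*√769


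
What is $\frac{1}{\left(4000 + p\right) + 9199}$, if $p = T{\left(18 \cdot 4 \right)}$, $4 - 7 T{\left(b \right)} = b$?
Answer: $\frac{7}{92325} \approx 7.5819 \cdot 10^{-5}$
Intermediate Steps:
$T{\left(b \right)} = \frac{4}{7} - \frac{b}{7}$
$p = - \frac{68}{7}$ ($p = \frac{4}{7} - \frac{18 \cdot 4}{7} = \frac{4}{7} - \frac{72}{7} = - \frac{68}{7} \approx -9.7143$)
$\frac{1}{\left(4000 + p\right) + 9199} = \frac{1}{\left(4000 - \frac{68}{7}\right) + 9199} = \frac{1}{\frac{27932}{7} + 9199} = \frac{1}{\frac{92325}{7}} = \frac{7}{92325}$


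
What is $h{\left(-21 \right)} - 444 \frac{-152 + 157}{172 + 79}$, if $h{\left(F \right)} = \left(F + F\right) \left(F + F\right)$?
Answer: $\frac{440544}{251} \approx 1755.2$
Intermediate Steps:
$h{\left(F \right)} = 4 F^{2}$ ($h{\left(F \right)} = 2 F 2 F = 4 F^{2}$)
$h{\left(-21 \right)} - 444 \frac{-152 + 157}{172 + 79} = 4 \left(-21\right)^{2} - 444 \frac{-152 + 157}{172 + 79} = 4 \cdot 441 - 444 \cdot \frac{5}{251} = 1764 - 444 \cdot 5 \cdot \frac{1}{251} = 1764 - \frac{2220}{251} = \frac{440544}{251}$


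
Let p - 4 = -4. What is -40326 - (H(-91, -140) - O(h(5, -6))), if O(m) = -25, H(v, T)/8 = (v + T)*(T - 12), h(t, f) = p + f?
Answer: -321247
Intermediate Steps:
p = 0 (p = 4 - 4 = 0)
h(t, f) = f (h(t, f) = 0 + f = f)
H(v, T) = 8*(-12 + T)*(T + v) (H(v, T) = 8*((v + T)*(T - 12)) = 8*((T + v)*(-12 + T)) = 8*((-12 + T)*(T + v)) = 8*(-12 + T)*(T + v))
-40326 - (H(-91, -140) - O(h(5, -6))) = -40326 - ((-96*(-140) - 96*(-91) + 8*(-140)**2 + 8*(-140)*(-91)) - 1*(-25)) = -40326 - ((13440 + 8736 + 8*19600 + 101920) + 25) = -40326 - ((13440 + 8736 + 156800 + 101920) + 25) = -40326 - (280896 + 25) = -40326 - 1*280921 = -40326 - 280921 = -321247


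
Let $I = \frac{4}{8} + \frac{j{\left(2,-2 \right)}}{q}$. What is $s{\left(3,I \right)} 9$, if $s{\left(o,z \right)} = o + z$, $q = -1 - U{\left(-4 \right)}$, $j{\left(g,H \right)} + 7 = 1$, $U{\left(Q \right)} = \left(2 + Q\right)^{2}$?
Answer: $\frac{423}{10} \approx 42.3$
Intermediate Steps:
$j{\left(g,H \right)} = -6$ ($j{\left(g,H \right)} = -7 + 1 = -6$)
$q = -5$ ($q = -1 - \left(2 - 4\right)^{2} = -1 - \left(-2\right)^{2} = -1 - 4 = -5$)
$I = \frac{17}{10}$ ($I = \frac{4}{8} - \frac{6}{-5} = 4 \cdot \frac{1}{8} - - \frac{6}{5} = \frac{1}{2} + \frac{6}{5} = \frac{17}{10} \approx 1.7$)
$s{\left(3,I \right)} 9 = \left(3 + \frac{17}{10}\right) 9 = \frac{47}{10} \cdot 9 = \frac{423}{10}$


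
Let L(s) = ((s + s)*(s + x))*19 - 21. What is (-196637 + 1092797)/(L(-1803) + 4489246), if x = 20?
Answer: 896160/126649687 ≈ 0.0070759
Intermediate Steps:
L(s) = -21 + 38*s*(20 + s) (L(s) = ((s + s)*(s + 20))*19 - 21 = ((2*s)*(20 + s))*19 - 21 = (2*s*(20 + s))*19 - 21 = 38*s*(20 + s) - 21 = -21 + 38*s*(20 + s))
(-196637 + 1092797)/(L(-1803) + 4489246) = (-196637 + 1092797)/((-21 + 38*(-1803)**2 + 760*(-1803)) + 4489246) = 896160/((-21 + 38*3250809 - 1370280) + 4489246) = 896160/((-21 + 123530742 - 1370280) + 4489246) = 896160/(122160441 + 4489246) = 896160/126649687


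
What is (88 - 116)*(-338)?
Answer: 9464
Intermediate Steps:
(88 - 116)*(-338) = -28*(-338) = 9464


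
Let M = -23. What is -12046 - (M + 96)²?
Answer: -17375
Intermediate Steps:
-12046 - (M + 96)² = -12046 - (-23 + 96)² = -12046 - 1*73² = -12046 - 1*5329 = -12046 - 5329 = -17375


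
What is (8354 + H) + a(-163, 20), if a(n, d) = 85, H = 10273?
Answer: 18712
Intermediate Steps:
(8354 + H) + a(-163, 20) = (8354 + 10273) + 85 = 18627 + 85 = 18712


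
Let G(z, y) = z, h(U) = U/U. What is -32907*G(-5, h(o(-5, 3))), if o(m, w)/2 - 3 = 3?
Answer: 164535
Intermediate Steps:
o(m, w) = 12 (o(m, w) = 6 + 2*3 = 6 + 6 = 12)
h(U) = 1
-32907*G(-5, h(o(-5, 3))) = -32907*(-5) = 164535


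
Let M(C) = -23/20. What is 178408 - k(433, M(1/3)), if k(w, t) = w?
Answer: 177975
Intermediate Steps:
M(C) = -23/20 (M(C) = -23*1/20 = -23/20)
178408 - k(433, M(1/3)) = 178408 - 1*433 = 178408 - 433 = 177975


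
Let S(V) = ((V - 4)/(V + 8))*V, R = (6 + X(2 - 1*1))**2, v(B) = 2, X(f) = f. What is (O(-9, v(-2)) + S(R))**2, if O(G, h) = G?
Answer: 318096/361 ≈ 881.15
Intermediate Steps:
R = 49 (R = (6 + (2 - 1*1))**2 = (6 + (2 - 1))**2 = (6 + 1)**2 = 7**2 = 49)
S(V) = V*(-4 + V)/(8 + V) (S(V) = ((-4 + V)/(8 + V))*V = V*(-4 + V)/(8 + V))
(O(-9, v(-2)) + S(R))**2 = (-9 + 49*(-4 + 49)/(8 + 49))**2 = (-9 + 49*45/57)**2 = (-9 + 49*(1/57)*45)**2 = (-9 + 735/19)**2 = (564/19)**2 = 318096/361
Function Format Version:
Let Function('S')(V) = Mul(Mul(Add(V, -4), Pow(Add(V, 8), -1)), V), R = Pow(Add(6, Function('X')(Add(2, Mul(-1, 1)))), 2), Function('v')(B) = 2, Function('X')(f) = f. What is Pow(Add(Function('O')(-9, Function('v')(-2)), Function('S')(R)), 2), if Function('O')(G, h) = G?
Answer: Rational(318096, 361) ≈ 881.15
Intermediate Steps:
R = 49 (R = Pow(Add(6, Add(2, Mul(-1, 1))), 2) = Pow(Add(6, Add(2, -1)), 2) = Pow(Add(6, 1), 2) = Pow(7, 2) = 49)
Function('S')(V) = Mul(V, Pow(Add(8, V), -1), Add(-4, V)) (Function('S')(V) = Mul(Mul(Add(-4, V), Pow(Add(8, V), -1)), V) = Mul(Mul(Pow(Add(8, V), -1), Add(-4, V)), V) = Mul(V, Pow(Add(8, V), -1), Add(-4, V)))
Pow(Add(Function('O')(-9, Function('v')(-2)), Function('S')(R)), 2) = Pow(Add(-9, Mul(49, Pow(Add(8, 49), -1), Add(-4, 49))), 2) = Pow(Add(-9, Mul(49, Pow(57, -1), 45)), 2) = Pow(Add(-9, Mul(49, Rational(1, 57), 45)), 2) = Pow(Add(-9, Rational(735, 19)), 2) = Pow(Rational(564, 19), 2) = Rational(318096, 361)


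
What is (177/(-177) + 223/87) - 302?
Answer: -26138/87 ≈ -300.44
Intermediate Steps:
(177/(-177) + 223/87) - 302 = (177*(-1/177) + 223*(1/87)) - 302 = (-1 + 223/87) - 302 = 136/87 - 302 = -26138/87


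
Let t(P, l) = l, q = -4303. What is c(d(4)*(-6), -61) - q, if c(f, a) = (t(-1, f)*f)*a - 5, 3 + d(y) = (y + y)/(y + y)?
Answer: -4486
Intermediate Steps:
d(y) = -2 (d(y) = -3 + (y + y)/(y + y) = -3 + (2*y)/((2*y)) = -3 + (2*y)*(1/(2*y)) = -3 + 1 = -2)
c(f, a) = -5 + a*f² (c(f, a) = (f*f)*a - 5 = f²*a - 5 = a*f² - 5 = -5 + a*f²)
c(d(4)*(-6), -61) - q = (-5 - 61*(-2*(-6))²) - 1*(-4303) = (-5 - 61*12²) + 4303 = (-5 - 61*144) + 4303 = (-5 - 8784) + 4303 = -8789 + 4303 = -4486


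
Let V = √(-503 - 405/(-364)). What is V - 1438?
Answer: -1438 + I*√16624517/182 ≈ -1438.0 + 22.403*I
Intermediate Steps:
V = I*√16624517/182 (V = √(-503 - 405*(-1/364)) = √(-503 + 405/364) = √(-182687/364) = I*√16624517/182 ≈ 22.403*I)
V - 1438 = I*√16624517/182 - 1438 = -1438 + I*√16624517/182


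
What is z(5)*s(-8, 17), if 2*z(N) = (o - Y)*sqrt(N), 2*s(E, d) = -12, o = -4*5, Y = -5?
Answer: 45*sqrt(5) ≈ 100.62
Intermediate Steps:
o = -20
s(E, d) = -6 (s(E, d) = (1/2)*(-12) = -6)
z(N) = -15*sqrt(N)/2 (z(N) = ((-20 - 1*(-5))*sqrt(N))/2 = ((-20 + 5)*sqrt(N))/2 = (-15*sqrt(N))/2 = -15*sqrt(N)/2)
z(5)*s(-8, 17) = -15*sqrt(5)/2*(-6) = 45*sqrt(5)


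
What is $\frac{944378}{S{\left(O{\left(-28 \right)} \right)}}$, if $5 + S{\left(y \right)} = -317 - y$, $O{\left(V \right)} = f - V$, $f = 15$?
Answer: $- \frac{944378}{365} \approx -2587.3$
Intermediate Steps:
$O{\left(V \right)} = 15 - V$
$S{\left(y \right)} = -322 - y$ ($S{\left(y \right)} = -5 - \left(317 + y\right) = -322 - y$)
$\frac{944378}{S{\left(O{\left(-28 \right)} \right)}} = \frac{944378}{-322 - \left(15 - -28\right)} = \frac{944378}{-322 - \left(15 + 28\right)} = \frac{944378}{-322 - 43} = \frac{944378}{-365} = 944378 \left(- \frac{1}{365}\right) = - \frac{944378}{365}$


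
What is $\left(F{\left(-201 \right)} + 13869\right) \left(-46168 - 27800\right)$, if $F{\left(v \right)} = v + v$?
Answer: $-996127056$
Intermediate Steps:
$F{\left(v \right)} = 2 v$
$\left(F{\left(-201 \right)} + 13869\right) \left(-46168 - 27800\right) = \left(2 \left(-201\right) + 13869\right) \left(-46168 - 27800\right) = \left(-402 + 13869\right) \left(-73968\right) = 13467 \left(-73968\right) = -996127056$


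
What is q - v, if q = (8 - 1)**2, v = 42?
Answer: 7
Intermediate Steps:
q = 49 (q = 7**2 = 49)
q - v = 49 - 1*42 = 49 - 42 = 7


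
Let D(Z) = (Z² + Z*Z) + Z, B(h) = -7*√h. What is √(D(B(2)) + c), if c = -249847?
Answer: I*√(249651 + 7*√2) ≈ 499.66*I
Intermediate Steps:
D(Z) = Z + 2*Z² (D(Z) = (Z² + Z²) + Z = 2*Z² + Z = Z + 2*Z²)
√(D(B(2)) + c) = √((-7*√2)*(1 + 2*(-7*√2)) - 249847) = √((-7*√2)*(1 - 14*√2) - 249847) = √(-7*√2*(1 - 14*√2) - 249847) = √(-249847 - 7*√2*(1 - 14*√2))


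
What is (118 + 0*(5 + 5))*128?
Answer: 15104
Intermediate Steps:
(118 + 0*(5 + 5))*128 = (118 + 0*10)*128 = (118 + 0)*128 = 118*128 = 15104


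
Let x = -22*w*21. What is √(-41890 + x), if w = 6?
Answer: I*√44662 ≈ 211.33*I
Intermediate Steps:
x = -2772 (x = -22*6*21 = -132*21 = -2772)
√(-41890 + x) = √(-41890 - 2772) = √(-44662) = I*√44662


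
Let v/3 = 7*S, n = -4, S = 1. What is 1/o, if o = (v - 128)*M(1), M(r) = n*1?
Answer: 1/428 ≈ 0.0023364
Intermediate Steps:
M(r) = -4 (M(r) = -4*1 = -4)
v = 21 (v = 3*(7*1) = 3*7 = 21)
o = 428 (o = (21 - 128)*(-4) = -107*(-4) = 428)
1/o = 1/428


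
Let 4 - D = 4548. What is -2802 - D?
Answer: 1742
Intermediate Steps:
D = -4544 (D = 4 - 1*4548 = 4 - 4548 = -4544)
-2802 - D = -2802 - 1*(-4544) = -2802 + 4544 = 1742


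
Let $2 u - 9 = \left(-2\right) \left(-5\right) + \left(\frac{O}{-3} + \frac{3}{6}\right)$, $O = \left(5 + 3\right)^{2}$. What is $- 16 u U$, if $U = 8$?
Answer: $\frac{352}{3} \approx 117.33$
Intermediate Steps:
$O = 64$ ($O = 8^{2} = 64$)
$u = - \frac{11}{12}$ ($u = \frac{9}{2} + \frac{\left(-2\right) \left(-5\right) + \left(\frac{64}{-3} + \frac{3}{6}\right)}{2} = \frac{9}{2} + \frac{10 + \left(64 \left(- \frac{1}{3}\right) + 3 \cdot \frac{1}{6}\right)}{2} = \frac{9}{2} + \frac{10 + \left(- \frac{64}{3} + \frac{1}{2}\right)}{2} = \frac{9}{2} + \frac{10 - \frac{125}{6}}{2} = \frac{9}{2} + \frac{1}{2} \left(- \frac{65}{6}\right) = \frac{9}{2} - \frac{65}{12} = - \frac{11}{12} \approx -0.91667$)
$- 16 u U = \left(-16\right) \left(- \frac{11}{12}\right) 8 = \frac{44}{3} \cdot 8 = \frac{352}{3}$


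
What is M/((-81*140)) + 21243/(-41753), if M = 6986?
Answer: -38041577/33819930 ≈ -1.1248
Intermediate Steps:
M/((-81*140)) + 21243/(-41753) = 6986/((-81*140)) + 21243/(-41753) = 6986/(-11340) + 21243*(-1/41753) = 6986*(-1/11340) - 21243/41753 = -499/810 - 21243/41753 = -38041577/33819930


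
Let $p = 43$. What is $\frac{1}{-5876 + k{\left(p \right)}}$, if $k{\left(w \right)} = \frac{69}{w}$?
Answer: $- \frac{43}{252599} \approx -0.00017023$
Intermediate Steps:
$\frac{1}{-5876 + k{\left(p \right)}} = \frac{1}{-5876 + \frac{69}{43}} = \frac{1}{- \frac{252599}{43}} = - \frac{43}{252599}$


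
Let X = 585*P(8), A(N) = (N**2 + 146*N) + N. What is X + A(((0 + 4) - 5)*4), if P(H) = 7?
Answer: 3523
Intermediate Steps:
A(N) = N**2 + 147*N
X = 4095 (X = 585*7 = 4095)
X + A(((0 + 4) - 5)*4) = 4095 + (((0 + 4) - 5)*4)*(147 + ((0 + 4) - 5)*4) = 4095 + ((4 - 5)*4)*(147 + (4 - 5)*4) = 4095 + (-1*4)*(147 - 1*4) = 4095 - 4*(147 - 4) = 4095 - 4*143 = 4095 - 572 = 3523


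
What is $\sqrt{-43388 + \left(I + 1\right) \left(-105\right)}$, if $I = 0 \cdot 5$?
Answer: $i \sqrt{43493} \approx 208.55 i$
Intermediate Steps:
$I = 0$
$\sqrt{-43388 + \left(I + 1\right) \left(-105\right)} = \sqrt{-43388 + \left(0 + 1\right) \left(-105\right)} = \sqrt{-43388 + 1 \left(-105\right)} = \sqrt{-43388 - 105} = \sqrt{-43493} = i \sqrt{43493}$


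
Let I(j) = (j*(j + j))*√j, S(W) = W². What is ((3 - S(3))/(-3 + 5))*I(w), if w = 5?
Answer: -150*√5 ≈ -335.41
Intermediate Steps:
I(j) = 2*j^(5/2) (I(j) = (j*(2*j))*√j = (2*j²)*√j = 2*j^(5/2))
((3 - S(3))/(-3 + 5))*I(w) = ((3 - 1*3²)/(-3 + 5))*(2*5^(5/2)) = ((3 - 1*9)/2)*(2*(25*√5)) = ((3 - 9)/2)*(50*√5) = ((½)*(-6))*(50*√5) = -150*√5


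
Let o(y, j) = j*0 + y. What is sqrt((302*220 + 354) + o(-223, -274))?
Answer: sqrt(66571) ≈ 258.01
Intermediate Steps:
o(y, j) = y (o(y, j) = 0 + y = y)
sqrt((302*220 + 354) + o(-223, -274)) = sqrt((302*220 + 354) - 223) = sqrt((66440 + 354) - 223) = sqrt(66794 - 223) = sqrt(66571)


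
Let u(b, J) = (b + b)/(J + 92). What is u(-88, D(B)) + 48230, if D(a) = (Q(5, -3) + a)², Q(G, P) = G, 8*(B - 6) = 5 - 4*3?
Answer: 600404006/12449 ≈ 48229.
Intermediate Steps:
B = 41/8 (B = 6 + (5 - 4*3)/8 = 6 + (5 - 12)/8 = 6 + (⅛)*(-7) = 6 - 7/8 = 41/8 ≈ 5.1250)
D(a) = (5 + a)²
u(b, J) = 2*b/(92 + J) (u(b, J) = (2*b)/(92 + J) = 2*b/(92 + J))
u(-88, D(B)) + 48230 = 2*(-88)/(92 + (5 + 41/8)²) + 48230 = 2*(-88)/(92 + (81/8)²) + 48230 = 2*(-88)/(92 + 6561/64) + 48230 = 2*(-88)/(12449/64) + 48230 = 2*(-88)*(64/12449) + 48230 = -11264/12449 + 48230 = 600404006/12449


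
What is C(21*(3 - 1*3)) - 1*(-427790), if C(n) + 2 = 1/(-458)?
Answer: 195926903/458 ≈ 4.2779e+5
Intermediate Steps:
C(n) = -917/458 (C(n) = -2 + 1/(-458) = -2 - 1/458 = -917/458)
C(21*(3 - 1*3)) - 1*(-427790) = -917/458 - 1*(-427790) = -917/458 + 427790 = 195926903/458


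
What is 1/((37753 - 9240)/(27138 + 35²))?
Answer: 28363/28513 ≈ 0.99474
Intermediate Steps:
1/((37753 - 9240)/(27138 + 35²)) = 1/(28513/(27138 + 1225)) = 1/(28513/28363) = 28363/28513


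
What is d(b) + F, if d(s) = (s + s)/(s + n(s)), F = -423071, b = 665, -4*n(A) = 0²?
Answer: -423069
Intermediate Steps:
n(A) = 0 (n(A) = -¼*0² = -¼*0 = 0)
d(s) = 2 (d(s) = (s + s)/(s + 0) = (2*s)/s = 2)
d(b) + F = 2 - 423071 = -423069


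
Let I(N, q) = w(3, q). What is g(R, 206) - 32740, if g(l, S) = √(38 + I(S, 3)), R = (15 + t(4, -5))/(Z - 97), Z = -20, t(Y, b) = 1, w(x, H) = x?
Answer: -32740 + √41 ≈ -32734.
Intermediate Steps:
I(N, q) = 3
R = -16/117 (R = (15 + 1)/(-20 - 97) = 16/(-117) = 16*(-1/117) = -16/117 ≈ -0.13675)
g(l, S) = √41 (g(l, S) = √(38 + 3) = √41)
g(R, 206) - 32740 = √41 - 32740 = -32740 + √41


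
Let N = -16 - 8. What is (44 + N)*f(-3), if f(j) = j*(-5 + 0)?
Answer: 300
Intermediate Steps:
N = -24
f(j) = -5*j (f(j) = j*(-5) = -5*j)
(44 + N)*f(-3) = (44 - 24)*(-5*(-3)) = 20*15 = 300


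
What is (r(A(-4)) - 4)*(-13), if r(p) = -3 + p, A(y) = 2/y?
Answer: 195/2 ≈ 97.500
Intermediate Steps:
(r(A(-4)) - 4)*(-13) = ((-3 + 2/(-4)) - 4)*(-13) = ((-3 + 2*(-¼)) - 4)*(-13) = ((-3 - ½) - 4)*(-13) = (-7/2 - 4)*(-13) = -15/2*(-13) = 195/2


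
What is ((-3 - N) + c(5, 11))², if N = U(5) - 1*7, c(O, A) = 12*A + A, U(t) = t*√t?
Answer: 21734 - 1470*√5 ≈ 18447.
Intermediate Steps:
U(t) = t^(3/2)
c(O, A) = 13*A
N = -7 + 5*√5 (N = 5^(3/2) - 1*7 = 5*√5 - 7 = -7 + 5*√5 ≈ 4.1803)
((-3 - N) + c(5, 11))² = ((-3 - (-7 + 5*√5)) + 13*11)² = ((-3 + (7 - 5*√5)) + 143)² = ((4 - 5*√5) + 143)² = (147 - 5*√5)²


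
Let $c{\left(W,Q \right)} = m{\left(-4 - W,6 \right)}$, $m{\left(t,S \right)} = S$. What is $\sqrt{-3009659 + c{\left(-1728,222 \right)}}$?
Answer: $i \sqrt{3009653} \approx 1734.8 i$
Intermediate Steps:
$c{\left(W,Q \right)} = 6$
$\sqrt{-3009659 + c{\left(-1728,222 \right)}} = \sqrt{-3009659 + 6} = \sqrt{-3009653} = i \sqrt{3009653}$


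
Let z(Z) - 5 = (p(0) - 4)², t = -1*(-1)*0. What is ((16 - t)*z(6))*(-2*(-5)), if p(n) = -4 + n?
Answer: 11040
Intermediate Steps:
t = 0 (t = 1*0 = 0)
z(Z) = 69 (z(Z) = 5 + ((-4 + 0) - 4)² = 5 + (-4 - 4)² = 5 + (-8)² = 5 + 64 = 69)
((16 - t)*z(6))*(-2*(-5)) = ((16 - 1*0)*69)*(-2*(-5)) = ((16 + 0)*69)*10 = (16*69)*10 = 1104*10 = 11040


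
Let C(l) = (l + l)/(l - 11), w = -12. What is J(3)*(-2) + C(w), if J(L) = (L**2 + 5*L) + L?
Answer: -1218/23 ≈ -52.957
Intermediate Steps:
J(L) = L**2 + 6*L
C(l) = 2*l/(-11 + l) (C(l) = (2*l)/(-11 + l) = 2*l/(-11 + l))
J(3)*(-2) + C(w) = (3*(6 + 3))*(-2) + 2*(-12)/(-11 - 12) = (3*9)*(-2) + 2*(-12)/(-23) = 27*(-2) + 2*(-12)*(-1/23) = -54 + 24/23 = -1218/23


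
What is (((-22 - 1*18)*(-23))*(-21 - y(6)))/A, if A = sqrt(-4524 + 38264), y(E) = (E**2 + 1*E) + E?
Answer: -6348*sqrt(8435)/1687 ≈ -345.59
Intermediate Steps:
y(E) = E**2 + 2*E (y(E) = (E**2 + E) + E = (E + E**2) + E = E**2 + 2*E)
A = 2*sqrt(8435) (A = sqrt(33740) = 2*sqrt(8435) ≈ 183.68)
(((-22 - 1*18)*(-23))*(-21 - y(6)))/A = (((-22 - 1*18)*(-23))*(-21 - 6*(2 + 6)))/((2*sqrt(8435))) = (((-22 - 18)*(-23))*(-21 - 6*8))*(sqrt(8435)/16870) = ((-40*(-23))*(-21 - 1*48))*(sqrt(8435)/16870) = (920*(-21 - 48))*(sqrt(8435)/16870) = (920*(-69))*(sqrt(8435)/16870) = -6348*sqrt(8435)/1687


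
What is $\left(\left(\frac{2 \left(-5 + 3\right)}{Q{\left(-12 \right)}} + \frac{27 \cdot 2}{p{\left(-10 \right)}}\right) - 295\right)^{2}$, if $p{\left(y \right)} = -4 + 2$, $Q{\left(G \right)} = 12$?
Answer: $\frac{935089}{9} \approx 1.039 \cdot 10^{5}$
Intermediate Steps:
$p{\left(y \right)} = -2$
$\left(\left(\frac{2 \left(-5 + 3\right)}{Q{\left(-12 \right)}} + \frac{27 \cdot 2}{p{\left(-10 \right)}}\right) - 295\right)^{2} = \left(\left(\frac{2 \left(-5 + 3\right)}{12} + \frac{27 \cdot 2}{-2}\right) - 295\right)^{2} = \left(\left(2 \left(-2\right) \frac{1}{12} + 54 \left(- \frac{1}{2}\right)\right) - 295\right)^{2} = \left(\left(\left(-4\right) \frac{1}{12} - 27\right) - 295\right)^{2} = \left(\left(- \frac{1}{3} - 27\right) - 295\right)^{2} = \left(- \frac{82}{3} - 295\right)^{2} = \left(- \frac{967}{3}\right)^{2} = \frac{935089}{9}$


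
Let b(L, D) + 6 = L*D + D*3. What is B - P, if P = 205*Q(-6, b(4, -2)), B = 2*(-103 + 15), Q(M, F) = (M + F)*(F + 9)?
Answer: -58806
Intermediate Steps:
b(L, D) = -6 + 3*D + D*L (b(L, D) = -6 + (L*D + D*3) = -6 + (D*L + 3*D) = -6 + (3*D + D*L) = -6 + 3*D + D*L)
Q(M, F) = (9 + F)*(F + M) (Q(M, F) = (F + M)*(9 + F) = (9 + F)*(F + M))
B = -176 (B = 2*(-88) = -176)
P = 58630 (P = 205*((-6 + 3*(-2) - 2*4)² + 9*(-6 + 3*(-2) - 2*4) + 9*(-6) + (-6 + 3*(-2) - 2*4)*(-6)) = 205*((-6 - 6 - 8)² + 9*(-6 - 6 - 8) - 54 + (-6 - 6 - 8)*(-6)) = 205*((-20)² + 9*(-20) - 54 - 20*(-6)) = 205*(400 - 180 - 54 + 120) = 205*286 = 58630)
B - P = -176 - 1*58630 = -176 - 58630 = -58806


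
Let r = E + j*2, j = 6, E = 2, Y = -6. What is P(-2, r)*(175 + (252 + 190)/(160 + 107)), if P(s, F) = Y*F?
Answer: -1320676/89 ≈ -14839.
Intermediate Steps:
r = 14 (r = 2 + 6*2 = 2 + 12 = 14)
P(s, F) = -6*F
P(-2, r)*(175 + (252 + 190)/(160 + 107)) = (-6*14)*(175 + (252 + 190)/(160 + 107)) = -84*(175 + 442/267) = -84*47167/267 = -1320676/89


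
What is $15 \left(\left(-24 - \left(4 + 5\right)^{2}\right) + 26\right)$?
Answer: $-1185$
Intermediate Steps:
$15 \left(\left(-24 - \left(4 + 5\right)^{2}\right) + 26\right) = 15 \left(\left(-24 - 9^{2}\right) + 26\right) = 15 \left(\left(-24 - 81\right) + 26\right) = 15 \left(-105 + 26\right) = 15 \left(-79\right) = -1185$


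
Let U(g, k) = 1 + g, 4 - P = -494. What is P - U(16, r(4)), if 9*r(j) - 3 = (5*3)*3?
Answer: 481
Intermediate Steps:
P = 498 (P = 4 - 1*(-494) = 4 + 494 = 498)
r(j) = 16/3 (r(j) = ⅓ + ((5*3)*3)/9 = ⅓ + (15*3)/9 = ⅓ + (⅑)*45 = ⅓ + 5 = 16/3)
P - U(16, r(4)) = 498 - (1 + 16) = 498 - 1*17 = 498 - 17 = 481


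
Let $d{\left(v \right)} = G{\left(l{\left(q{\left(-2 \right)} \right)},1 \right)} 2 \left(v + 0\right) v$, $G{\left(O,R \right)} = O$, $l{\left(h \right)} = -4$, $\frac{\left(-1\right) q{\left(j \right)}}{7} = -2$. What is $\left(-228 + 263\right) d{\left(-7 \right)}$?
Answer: $-13720$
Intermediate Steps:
$q{\left(j \right)} = 14$ ($q{\left(j \right)} = \left(-7\right) \left(-2\right) = 14$)
$d{\left(v \right)} = - 8 v^{2}$ ($d{\left(v \right)} = \left(-4\right) 2 \left(v + 0\right) v = - 8 v v = - 8 v^{2}$)
$\left(-228 + 263\right) d{\left(-7 \right)} = \left(-228 + 263\right) \left(- 8 \left(-7\right)^{2}\right) = 35 \left(\left(-8\right) 49\right) = 35 \left(-392\right) = -13720$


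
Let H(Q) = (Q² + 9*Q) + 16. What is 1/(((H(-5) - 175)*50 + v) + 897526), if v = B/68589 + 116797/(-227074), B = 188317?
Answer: 15574778586/13839409207738561 ≈ 1.1254e-6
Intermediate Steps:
H(Q) = 16 + Q² + 9*Q
v = 34750905025/15574778586 (v = 188317/68589 + 116797/(-227074) = 188317*(1/68589) + 116797*(-1/227074) = 188317/68589 - 116797/227074 = 34750905025/15574778586 ≈ 2.2312)
1/(((H(-5) - 175)*50 + v) + 897526) = 1/((((16 + (-5)² + 9*(-5)) - 175)*50 + 34750905025/15574778586) + 897526) = 1/((((16 + 25 - 45) - 175)*50 + 34750905025/15574778586) + 897526) = 1/(((-4 - 175)*50 + 34750905025/15574778586) + 897526) = 1/((-179*50 + 34750905025/15574778586) + 897526) = 1/((-8950 + 34750905025/15574778586) + 897526) = 1/(-139359517439675/15574778586 + 897526) = 1/(13839409207738561/15574778586) = 15574778586/13839409207738561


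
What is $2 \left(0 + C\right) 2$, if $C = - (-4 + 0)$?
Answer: $16$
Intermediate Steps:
$C = 4$ ($C = \left(-1\right) \left(-4\right) = 4$)
$2 \left(0 + C\right) 2 = 2 \left(0 + 4\right) 2 = 2 \cdot 4 \cdot 2 = 2 \cdot 8 = 16$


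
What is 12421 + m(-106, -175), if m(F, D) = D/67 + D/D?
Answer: 832099/67 ≈ 12419.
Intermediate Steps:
m(F, D) = 1 + D/67 (m(F, D) = D*(1/67) + 1 = D/67 + 1 = 1 + D/67)
12421 + m(-106, -175) = 12421 + (1 + (1/67)*(-175)) = 12421 + (1 - 175/67) = 12421 - 108/67 = 832099/67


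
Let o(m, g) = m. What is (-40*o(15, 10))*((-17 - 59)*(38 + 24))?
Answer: 2827200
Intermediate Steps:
(-40*o(15, 10))*((-17 - 59)*(38 + 24)) = (-40*15)*((-17 - 59)*(38 + 24)) = -(-45600)*62 = -600*(-4712) = 2827200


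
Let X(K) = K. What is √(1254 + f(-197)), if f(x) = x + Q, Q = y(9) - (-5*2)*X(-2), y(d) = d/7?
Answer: 2*√12719/7 ≈ 32.222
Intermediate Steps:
y(d) = d/7 (y(d) = d*(⅐) = d/7)
Q = -131/7 (Q = (⅐)*9 - (-5*2)*(-2) = 9/7 - (-10)*(-2) = 9/7 - 1*20 = 9/7 - 20 = -131/7 ≈ -18.714)
f(x) = -131/7 + x (f(x) = x - 131/7 = -131/7 + x)
√(1254 + f(-197)) = √(1254 + (-131/7 - 197)) = √(1254 - 1510/7) = √(7268/7) = 2*√12719/7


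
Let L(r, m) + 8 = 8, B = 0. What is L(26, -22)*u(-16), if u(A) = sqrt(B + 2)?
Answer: 0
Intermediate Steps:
L(r, m) = 0 (L(r, m) = -8 + 8 = 0)
u(A) = sqrt(2) (u(A) = sqrt(0 + 2) = sqrt(2))
L(26, -22)*u(-16) = 0*sqrt(2) = 0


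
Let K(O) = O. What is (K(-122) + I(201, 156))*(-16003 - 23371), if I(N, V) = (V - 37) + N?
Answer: -7796052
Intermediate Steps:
I(N, V) = -37 + N + V (I(N, V) = (-37 + V) + N = -37 + N + V)
(K(-122) + I(201, 156))*(-16003 - 23371) = (-122 + (-37 + 201 + 156))*(-16003 - 23371) = (-122 + 320)*(-39374) = 198*(-39374) = -7796052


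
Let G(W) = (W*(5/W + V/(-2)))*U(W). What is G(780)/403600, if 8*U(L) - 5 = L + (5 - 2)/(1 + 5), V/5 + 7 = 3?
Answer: 2452331/1291520 ≈ 1.8988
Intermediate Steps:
V = -20 (V = -35 + 5*3 = -35 + 15 = -20)
U(L) = 11/16 + L/8 (U(L) = 5/8 + (L + (5 - 2)/(1 + 5))/8 = 5/8 + (L + 3/6)/8 = 5/8 + (L + 3*(1/6))/8 = 5/8 + (L + 1/2)/8 = 5/8 + (1/2 + L)/8 = 5/8 + (1/16 + L/8) = 11/16 + L/8)
G(W) = W*(10 + 5/W)*(11/16 + W/8) (G(W) = (W*(5/W - 20/(-2)))*(11/16 + W/8) = (W*(5/W - 20*(-1/2)))*(11/16 + W/8) = (W*(5/W + 10))*(11/16 + W/8) = (W*(10 + 5/W))*(11/16 + W/8) = W*(10 + 5/W)*(11/16 + W/8))
G(780)/403600 = (55/16 + (5/4)*780**2 + (15/2)*780)/403600 = (55/16 + (5/4)*608400 + 5850)*(1/403600) = (55/16 + 760500 + 5850)*(1/403600) = (12261655/16)*(1/403600) = 2452331/1291520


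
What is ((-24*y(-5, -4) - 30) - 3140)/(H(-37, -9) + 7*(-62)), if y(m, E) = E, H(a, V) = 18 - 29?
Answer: 3074/445 ≈ 6.9079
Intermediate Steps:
H(a, V) = -11
((-24*y(-5, -4) - 30) - 3140)/(H(-37, -9) + 7*(-62)) = ((-24*(-4) - 30) - 3140)/(-11 + 7*(-62)) = ((96 - 30) - 3140)/(-11 - 434) = (66 - 3140)/(-445) = -3074*(-1/445) = 3074/445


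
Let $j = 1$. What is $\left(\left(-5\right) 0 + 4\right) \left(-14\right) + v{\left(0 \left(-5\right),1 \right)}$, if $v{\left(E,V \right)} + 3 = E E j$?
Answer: $-59$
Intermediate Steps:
$v{\left(E,V \right)} = -3 + E^{2}$ ($v{\left(E,V \right)} = -3 + E E 1 = -3 + E^{2} \cdot 1 = -3 + E^{2}$)
$\left(\left(-5\right) 0 + 4\right) \left(-14\right) + v{\left(0 \left(-5\right),1 \right)} = \left(\left(-5\right) 0 + 4\right) \left(-14\right) - \left(3 - \left(0 \left(-5\right)\right)^{2}\right) = \left(0 + 4\right) \left(-14\right) - \left(3 - 0^{2}\right) = 4 \left(-14\right) + \left(-3 + 0\right) = -56 - 3 = -59$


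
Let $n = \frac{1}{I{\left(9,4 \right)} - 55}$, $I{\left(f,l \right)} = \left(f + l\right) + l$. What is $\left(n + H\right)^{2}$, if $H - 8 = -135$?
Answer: $\frac{23299929}{1444} \approx 16136.0$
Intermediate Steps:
$I{\left(f,l \right)} = f + 2 l$
$H = -127$ ($H = 8 - 135 = -127$)
$n = - \frac{1}{38}$ ($n = \frac{1}{\left(9 + 2 \cdot 4\right) - 55} = \frac{1}{\left(9 + 8\right) - 55} = \frac{1}{17 - 55} = \frac{1}{-38} = - \frac{1}{38} \approx -0.026316$)
$\left(n + H\right)^{2} = \left(- \frac{1}{38} - 127\right)^{2} = \left(- \frac{4827}{38}\right)^{2} = \frac{23299929}{1444}$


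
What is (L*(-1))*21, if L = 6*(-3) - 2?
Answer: 420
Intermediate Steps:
L = -20 (L = -18 - 2 = -20)
(L*(-1))*21 = -20*(-1)*21 = 20*21 = 420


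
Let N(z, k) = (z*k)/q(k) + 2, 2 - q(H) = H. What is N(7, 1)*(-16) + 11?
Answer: -133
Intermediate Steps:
q(H) = 2 - H
N(z, k) = 2 + k*z/(2 - k) (N(z, k) = (z*k)/(2 - k) + 2 = (k*z)/(2 - k) + 2 = k*z/(2 - k) + 2 = 2 + k*z/(2 - k))
N(7, 1)*(-16) + 11 = ((-4 + 2*1 - 1*1*7)/(-2 + 1))*(-16) + 11 = ((-4 + 2 - 7)/(-1))*(-16) + 11 = -1*(-9)*(-16) + 11 = 9*(-16) + 11 = -144 + 11 = -133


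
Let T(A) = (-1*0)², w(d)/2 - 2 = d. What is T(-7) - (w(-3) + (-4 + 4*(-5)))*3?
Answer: 78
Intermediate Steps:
w(d) = 4 + 2*d
T(A) = 0 (T(A) = 0² = 0)
T(-7) - (w(-3) + (-4 + 4*(-5)))*3 = 0 - ((4 + 2*(-3)) + (-4 + 4*(-5)))*3 = 0 - ((4 - 6) + (-4 - 20))*3 = 0 - (-2 - 24)*3 = 0 - (-26)*3 = 0 - 1*(-78) = 0 + 78 = 78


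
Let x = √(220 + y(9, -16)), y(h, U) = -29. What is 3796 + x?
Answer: 3796 + √191 ≈ 3809.8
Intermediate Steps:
x = √191 (x = √(220 - 29) = √191 ≈ 13.820)
3796 + x = 3796 + √191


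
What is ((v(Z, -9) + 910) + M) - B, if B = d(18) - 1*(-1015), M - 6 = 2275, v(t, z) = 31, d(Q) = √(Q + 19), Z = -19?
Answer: 2207 - √37 ≈ 2200.9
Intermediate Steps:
d(Q) = √(19 + Q)
M = 2281 (M = 6 + 2275 = 2281)
B = 1015 + √37 (B = √(19 + 18) - 1*(-1015) = √37 + 1015 = 1015 + √37 ≈ 1021.1)
((v(Z, -9) + 910) + M) - B = ((31 + 910) + 2281) - (1015 + √37) = (941 + 2281) + (-1015 - √37) = 3222 + (-1015 - √37) = 2207 - √37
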